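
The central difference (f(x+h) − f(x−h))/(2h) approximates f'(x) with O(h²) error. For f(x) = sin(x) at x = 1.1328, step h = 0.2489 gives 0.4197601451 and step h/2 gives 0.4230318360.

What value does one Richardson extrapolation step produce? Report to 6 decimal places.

0.424122

Error is O(h^2); halving h shrinks it by 2^2 = 4.
4×0.4230318360 = 1.6921273440; 1.6921273440 − 0.4197601451 = 1.2723671989
Denominator 4 − 1 = 3.
Extrapolated: 1.2723671989 / 3 = 0.4241223996
Gap between inputs: 3.272e-03; correction applied: +0.0010905636.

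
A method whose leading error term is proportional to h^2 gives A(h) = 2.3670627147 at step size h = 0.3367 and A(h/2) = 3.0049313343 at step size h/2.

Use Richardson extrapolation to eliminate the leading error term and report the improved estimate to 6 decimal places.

3.217554

The method has order 2: 2^2 = 4.
Weighted: 12.0197253372 − 2.3670627147 = 9.6526626225
Denominator 4 − 1 = 3.
Extrapolated: 9.6526626225 / 3 = 3.2175542075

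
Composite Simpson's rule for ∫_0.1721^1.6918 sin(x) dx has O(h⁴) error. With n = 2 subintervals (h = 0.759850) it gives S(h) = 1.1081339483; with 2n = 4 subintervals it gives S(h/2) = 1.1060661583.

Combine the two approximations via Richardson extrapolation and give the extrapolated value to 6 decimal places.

1.105928

Leading term ∝ h^4; use weight 16 = 2^4.
16*1.1060661583 − 1.1081339483 = 16.5889245845
Divide by 2^4 − 1 = 15.
Result: 1.1059283056
Correction |R − A(h/2)| = 1.379e-04; gap |A(h/2) − A(h)| = 2.068e-03.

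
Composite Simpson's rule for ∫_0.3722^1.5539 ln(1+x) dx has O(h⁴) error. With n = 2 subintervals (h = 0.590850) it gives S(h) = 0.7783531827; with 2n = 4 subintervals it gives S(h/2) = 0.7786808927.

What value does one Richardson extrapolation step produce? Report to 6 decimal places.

0.778703

With r = 4 the leading error scales as h^4, so the weight is 2^4 = 16.
Top: 16(0.7786808927) − (0.7783531827) = 11.6805411005
Denominator 16 − 1 = 15.
So the Richardson estimate is 0.7787027400.
Shift from A(h/2): +0.0000218473.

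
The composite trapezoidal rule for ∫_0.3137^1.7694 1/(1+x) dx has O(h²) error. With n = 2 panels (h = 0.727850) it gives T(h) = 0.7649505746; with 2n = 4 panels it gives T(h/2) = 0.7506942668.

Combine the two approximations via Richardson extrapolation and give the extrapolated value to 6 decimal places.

0.745942

Error is O(h^2); halving h shrinks it by 2^2 = 4.
Difference of the inputs: 0.7506942668 − 0.7649505746 = -0.0142563078
Divide by 2^2 − 1 = 3: (-0.0142563078)/3 = -0.0047521026
R = A(h/2) + (A(h/2) − A(h))/3 = 0.7506942668 − 0.0047521026 = 0.7459421642
Correction |R − A(h/2)| = 4.752e-03; gap |A(h/2) − A(h)| = 1.426e-02.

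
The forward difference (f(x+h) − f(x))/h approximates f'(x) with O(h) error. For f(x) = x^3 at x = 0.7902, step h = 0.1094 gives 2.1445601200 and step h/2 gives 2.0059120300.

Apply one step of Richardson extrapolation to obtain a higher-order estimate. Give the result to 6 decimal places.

1.867264

Method order is 1; weight 2^1 = 2.
Numerator 2×A(h/2) − A(h) = 2×2.0059120300 − 2.1445601200 = 1.8672639400
Denominator 2 − 1 = 1.
(2×2.0059120300 − 2.1445601200)/(2 − 1) = 1.8672639400
Correction |R − A(h/2)| = 1.386e-01; gap |A(h/2) − A(h)| = 1.386e-01.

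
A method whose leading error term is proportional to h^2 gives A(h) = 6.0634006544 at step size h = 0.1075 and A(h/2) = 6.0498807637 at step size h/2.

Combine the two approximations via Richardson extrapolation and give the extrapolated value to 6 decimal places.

Order 2 gives 2^r = 4 and 2^r − 1 = 3.
Numerator 4*A(h/2) − A(h) = 4*6.0498807637 − 6.0634006544 = 18.1361224004
Denominator 4 − 1 = 3.
So the Richardson estimate is 6.0453741335.
Gap between inputs: 1.352e-02; correction applied: −0.0045066302.

6.045374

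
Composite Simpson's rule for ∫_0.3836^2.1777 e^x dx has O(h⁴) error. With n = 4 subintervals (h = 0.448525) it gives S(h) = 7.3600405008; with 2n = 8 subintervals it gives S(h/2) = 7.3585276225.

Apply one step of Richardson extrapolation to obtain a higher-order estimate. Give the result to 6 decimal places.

Error is O(h^4); halving h shrinks it by 2^4 = 16.
16·7.3585276225 = 117.7364419600; 117.7364419600 − 7.3600405008 = 110.3764014592
Denominator 16 − 1 = 15.
(16·7.3585276225 − 7.3600405008)/(16 − 1) = 7.3584267639

7.358427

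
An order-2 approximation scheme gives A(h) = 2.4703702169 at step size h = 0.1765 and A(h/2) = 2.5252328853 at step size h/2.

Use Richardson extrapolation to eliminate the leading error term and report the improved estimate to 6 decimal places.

r = 2: numerator weight 4, denominator 3.
2^2 × A(h/2) = 10.1009315412; minus A(h) gives 7.6305613243.
Denominator 4 − 1 = 3.
(4 × 2.5252328853 − 2.4703702169)/(4 − 1) = 2.5435204414

2.543520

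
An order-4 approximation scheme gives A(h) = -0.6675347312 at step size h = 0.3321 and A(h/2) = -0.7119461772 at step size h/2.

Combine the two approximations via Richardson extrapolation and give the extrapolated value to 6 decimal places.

-0.714907

With r = 4 the leading error scales as h^4, so the weight is 2^4 = 16.
A(h/2) − A(h) = -0.7119461772 − (-0.6675347312) = -0.0444114460
Correction (A(h/2) − A(h))/(16 − 1) = (-0.0444114460)/15 = -0.0029607631
R = A(h/2) + (A(h/2) − A(h))/15 = -0.7119461772 − 0.0029607631 = -0.7149069403
Gap between inputs: 4.441e-02; correction applied: −0.0029607631.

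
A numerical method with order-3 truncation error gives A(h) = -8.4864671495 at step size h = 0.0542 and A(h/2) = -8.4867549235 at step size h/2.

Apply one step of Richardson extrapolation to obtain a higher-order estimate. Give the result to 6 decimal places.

-8.486796

r = 3: numerator weight 8, denominator 7.
Numerator 8*A(h/2) − A(h) = 8*(-8.4867549235) − (-8.4864671495) = -59.4075722385
Divide by 2^3 − 1 = 7.
Extrapolated: (-59.4075722385) / 7 = -8.4867960341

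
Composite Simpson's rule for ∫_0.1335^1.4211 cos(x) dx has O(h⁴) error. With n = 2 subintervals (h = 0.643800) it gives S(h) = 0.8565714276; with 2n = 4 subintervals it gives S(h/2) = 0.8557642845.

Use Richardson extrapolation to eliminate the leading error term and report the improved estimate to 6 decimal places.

0.855710

Error is O(h^4); halving h shrinks it by 2^4 = 16.
Weighted: 13.6922285520 − 0.8565714276 = 12.8356571244
Divide by 2^4 − 1 = 15.
So the Richardson estimate is 0.8557104750.
Shift from A(h/2): −0.0000538095.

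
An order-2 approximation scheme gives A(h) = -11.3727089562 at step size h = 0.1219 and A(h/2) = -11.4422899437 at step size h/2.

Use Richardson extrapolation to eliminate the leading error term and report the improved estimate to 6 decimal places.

Leading term ∝ h^2; use weight 4 = 2^2.
Numerator 4*A(h/2) − A(h) = 4*(-11.4422899437) − (-11.3727089562) = -34.3964508186
R = (-34.3964508186)/3 = -11.4654836062

-11.465484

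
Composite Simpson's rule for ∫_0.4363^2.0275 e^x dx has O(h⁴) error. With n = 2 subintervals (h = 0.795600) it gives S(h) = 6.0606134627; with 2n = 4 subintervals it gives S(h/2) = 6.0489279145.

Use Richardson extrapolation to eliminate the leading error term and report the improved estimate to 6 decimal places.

With r = 4 the leading error scales as h^4, so the weight is 2^4 = 16.
Numerator 16 × A(h/2) − A(h) = 16 × 6.0489279145 − 6.0606134627 = 90.7222331693
Divide by 2^4 − 1 = 15.
(16 × 6.0489279145 − 6.0606134627)/(16 − 1) = 6.0481488780

6.048149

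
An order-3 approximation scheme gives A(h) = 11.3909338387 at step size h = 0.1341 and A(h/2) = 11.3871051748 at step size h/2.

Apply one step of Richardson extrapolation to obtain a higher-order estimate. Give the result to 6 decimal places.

Order 3 gives 2^r = 8 and 2^r − 1 = 7.
2^3×A(h/2) = 91.0968413984; minus A(h) gives 79.7059075597.
(8×11.3871051748 − 11.3909338387)/(8 − 1) = 11.3865582228
Correction |R − A(h/2)| = 5.470e-04; gap |A(h/2) − A(h)| = 3.829e-03.

11.386558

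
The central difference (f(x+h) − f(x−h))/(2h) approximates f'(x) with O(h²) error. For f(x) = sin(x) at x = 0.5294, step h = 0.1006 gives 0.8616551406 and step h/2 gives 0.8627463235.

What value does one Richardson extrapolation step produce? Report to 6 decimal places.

With r = 2 the leading error scales as h^2, so the weight is 2^2 = 4.
4 × 0.8627463235 − 0.8616551406 = 2.5893301534
Divide by 2^2 − 1 = 3.
Extrapolated: 2.5893301534 / 3 = 0.8631100511
Shift from A(h/2): +0.0003637276.

0.863110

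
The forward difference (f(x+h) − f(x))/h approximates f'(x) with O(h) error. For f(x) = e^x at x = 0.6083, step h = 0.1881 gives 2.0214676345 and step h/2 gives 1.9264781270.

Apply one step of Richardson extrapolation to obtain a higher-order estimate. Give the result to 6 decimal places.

Method order is 1; weight 2^1 = 2.
2*1.9264781270 = 3.8529562540; subtract 2.0214676345 → 1.8314886195
1.8314886195 ÷ 1 = 1.8314886195

1.831489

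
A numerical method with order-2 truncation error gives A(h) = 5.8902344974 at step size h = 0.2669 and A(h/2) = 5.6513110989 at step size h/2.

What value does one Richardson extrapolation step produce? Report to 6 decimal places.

Order 2 gives 2^r = 4 and 2^r − 1 = 3.
A(h/2) − A(h) = 5.6513110989 − 5.8902344974 = -0.2389233985
Divide by 2^2 − 1 = 3: (-0.2389233985)/3 = -0.0796411328
R = A(h/2) + (A(h/2) − A(h))/3 = 5.6513110989 − 0.0796411328 = 5.5716699661

5.571670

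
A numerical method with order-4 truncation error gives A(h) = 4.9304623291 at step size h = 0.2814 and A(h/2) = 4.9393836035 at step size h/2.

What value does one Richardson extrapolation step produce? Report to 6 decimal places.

4.939978

r = 4: numerator weight 16, denominator 15.
16·4.9393836035 = 79.0301376560; subtract 4.9304623291 → 74.0996753269
74.0996753269 ÷ 15 = 4.9399783551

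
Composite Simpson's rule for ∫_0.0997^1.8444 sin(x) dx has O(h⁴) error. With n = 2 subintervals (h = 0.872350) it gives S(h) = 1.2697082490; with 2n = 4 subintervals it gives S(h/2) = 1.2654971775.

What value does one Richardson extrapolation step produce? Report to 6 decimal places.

Error is O(h^4); halving h shrinks it by 2^4 = 16.
16*1.2654971775 = 20.2479548400; subtract 1.2697082490 → 18.9782465910
Divide by 2^4 − 1 = 15.
Extrapolated: 18.9782465910 / 15 = 1.2652164394

1.265216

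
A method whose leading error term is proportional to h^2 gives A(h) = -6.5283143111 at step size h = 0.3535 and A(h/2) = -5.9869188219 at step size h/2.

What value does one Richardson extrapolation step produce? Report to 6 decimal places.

-5.806454

The method has order 2: 2^2 = 4.
4×(-5.9869188219) = -23.9476752876; subtract (-6.5283143111) → -17.4193609765
Denominator 4 − 1 = 3.
So the Richardson estimate is -5.8064536588.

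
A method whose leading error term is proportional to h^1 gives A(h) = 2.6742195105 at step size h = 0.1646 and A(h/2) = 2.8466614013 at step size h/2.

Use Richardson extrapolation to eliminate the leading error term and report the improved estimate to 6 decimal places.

3.019103

Error is O(h^1); halving h shrinks it by 2^1 = 2.
Difference of the inputs: 2.8466614013 − 2.6742195105 = 0.1724418908
Divide by 2^1 − 1 = 1: 0.1724418908/1 = 0.1724418908
R = A(h/2) + (A(h/2) − A(h))/1 = 2.8466614013 + 0.1724418908 = 3.0191032921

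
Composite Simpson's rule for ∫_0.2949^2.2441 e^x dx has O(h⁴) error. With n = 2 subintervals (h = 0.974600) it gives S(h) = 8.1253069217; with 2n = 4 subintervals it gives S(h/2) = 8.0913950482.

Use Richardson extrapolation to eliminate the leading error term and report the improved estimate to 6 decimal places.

r = 4: numerator weight 16, denominator 15.
A(h/2) − A(h) = 8.0913950482 − 8.1253069217 = -0.0339118735
Correction (A(h/2) − A(h))/(16 − 1) = (-0.0339118735)/15 = -0.0022607916
R = 8.0913950482 − 0.0022607916 = 8.0891342566
Shift from A(h/2): −0.0022607916.

8.089134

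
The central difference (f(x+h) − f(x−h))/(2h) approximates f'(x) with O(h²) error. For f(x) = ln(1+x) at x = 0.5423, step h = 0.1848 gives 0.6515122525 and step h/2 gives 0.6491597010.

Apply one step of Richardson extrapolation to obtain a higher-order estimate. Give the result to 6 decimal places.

0.648376

Error is O(h^2); halving h shrinks it by 2^2 = 4.
A(h/2) − A(h) = 0.6491597010 − 0.6515122525 = -0.0023525515
Divide by 2^2 − 1 = 3: (-0.0023525515)/3 = -0.0007841838
R = A(h/2) + (A(h/2) − A(h))/3 = 0.6491597010 − 0.0007841838 = 0.6483755172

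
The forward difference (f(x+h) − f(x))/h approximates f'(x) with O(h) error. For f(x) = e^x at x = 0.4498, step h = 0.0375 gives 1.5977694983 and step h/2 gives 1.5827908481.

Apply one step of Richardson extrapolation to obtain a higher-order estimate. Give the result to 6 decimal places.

1.567812

Order 1 gives 2^r = 2 and 2^r − 1 = 1.
2*1.5827908481 − 1.5977694983 = 1.5678121979
(2*1.5827908481 − 1.5977694983)/(2 − 1) = 1.5678121979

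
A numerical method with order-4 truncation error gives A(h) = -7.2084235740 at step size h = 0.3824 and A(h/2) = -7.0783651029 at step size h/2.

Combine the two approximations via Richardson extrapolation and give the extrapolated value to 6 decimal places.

Method order is 4; weight 2^4 = 16.
A(h/2) − A(h) = -7.0783651029 − (-7.2084235740) = 0.1300584711
Correction (A(h/2) − A(h))/(16 − 1) = 0.1300584711/15 = 0.0086705647
R = -7.0783651029 + 0.0086705647 = -7.0696945382

-7.069695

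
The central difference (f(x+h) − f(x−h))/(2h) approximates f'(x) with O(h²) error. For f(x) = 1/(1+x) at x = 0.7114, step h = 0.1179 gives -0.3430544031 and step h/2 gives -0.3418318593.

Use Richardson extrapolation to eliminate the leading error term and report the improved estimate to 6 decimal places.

-0.341424

r = 2, so 2^r = 4.
Difference of the inputs: -0.3418318593 − (-0.3430544031) = 0.0012225438
Divide by 2^2 − 1 = 3: 0.0012225438/3 = 0.0004075146
R = A(h/2) + (A(h/2) − A(h))/3 = -0.3418318593 + 0.0004075146 = -0.3414243447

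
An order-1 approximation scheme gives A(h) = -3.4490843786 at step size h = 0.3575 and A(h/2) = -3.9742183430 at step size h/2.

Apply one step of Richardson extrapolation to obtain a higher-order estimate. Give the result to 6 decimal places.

With r = 1 the leading error scales as h^1, so the weight is 2^1 = 2.
2^1·A(h/2) = -7.9484366860; minus A(h) gives -4.4993523074.
R = (-4.4993523074)/1 = -4.4993523074
Shift from A(h/2): −0.5251339644.

-4.499352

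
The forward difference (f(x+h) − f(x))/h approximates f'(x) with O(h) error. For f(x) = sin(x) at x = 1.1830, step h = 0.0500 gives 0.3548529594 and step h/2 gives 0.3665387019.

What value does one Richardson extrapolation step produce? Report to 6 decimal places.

0.378224

The method has order 1: 2^1 = 2.
Numerator 2·A(h/2) − A(h) = 2·0.3665387019 − 0.3548529594 = 0.3782244444
Denominator 2 − 1 = 1.
R = 0.3782244444/1 = 0.3782244444
Gap between inputs: 1.169e-02; correction applied: +0.0116857425.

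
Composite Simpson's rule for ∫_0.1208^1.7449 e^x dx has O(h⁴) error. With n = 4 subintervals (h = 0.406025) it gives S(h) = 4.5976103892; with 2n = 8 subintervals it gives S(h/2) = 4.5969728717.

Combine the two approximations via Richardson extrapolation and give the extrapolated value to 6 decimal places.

4.596930

Method order is 4; weight 2^4 = 16.
Numerator 16*A(h/2) − A(h) = 16*4.5969728717 − 4.5976103892 = 68.9539555580
Divide by 2^4 − 1 = 15.
Extrapolated: 68.9539555580 / 15 = 4.5969303705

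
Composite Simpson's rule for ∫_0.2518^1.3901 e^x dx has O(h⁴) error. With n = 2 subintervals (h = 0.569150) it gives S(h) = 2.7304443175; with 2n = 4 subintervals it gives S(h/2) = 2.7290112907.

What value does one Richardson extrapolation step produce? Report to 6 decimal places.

With r = 4 the leading error scales as h^4, so the weight is 2^4 = 16.
2^4×A(h/2) = 43.6641806512; minus A(h) gives 40.9337363337.
Divide by 2^4 − 1 = 15.
40.9337363337 ÷ 15 = 2.7289157556
Correction |R − A(h/2)| = 9.554e-05; gap |A(h/2) − A(h)| = 1.433e-03.

2.728916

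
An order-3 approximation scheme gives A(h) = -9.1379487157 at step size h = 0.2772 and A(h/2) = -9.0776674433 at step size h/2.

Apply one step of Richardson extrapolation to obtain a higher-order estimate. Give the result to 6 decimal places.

r = 3: numerator weight 8, denominator 7.
Top: 8(-9.0776674433) − (-9.1379487157) = -63.4833908307
(-63.4833908307) ÷ 7 = -9.0690558330

-9.069056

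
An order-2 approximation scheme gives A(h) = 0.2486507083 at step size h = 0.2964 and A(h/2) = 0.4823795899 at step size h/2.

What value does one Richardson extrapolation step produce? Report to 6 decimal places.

Method order is 2; weight 2^2 = 4.
A(h/2) − A(h) = 0.4823795899 − 0.2486507083 = 0.2337288816
Correction (A(h/2) − A(h))/(4 − 1) = 0.2337288816/3 = 0.0779096272
R = 0.4823795899 + 0.0779096272 = 0.5602892171
Correction |R − A(h/2)| = 7.791e-02; gap |A(h/2) − A(h)| = 2.337e-01.

0.560289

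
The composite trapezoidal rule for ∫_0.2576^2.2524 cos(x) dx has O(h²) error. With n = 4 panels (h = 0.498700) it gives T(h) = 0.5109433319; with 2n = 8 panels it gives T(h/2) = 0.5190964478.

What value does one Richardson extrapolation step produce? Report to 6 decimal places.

Method order is 2; weight 2^2 = 4.
4 × 0.5190964478 − 0.5109433319 = 1.5654424593
Divide by 2^2 − 1 = 3.
Extrapolated: 1.5654424593 / 3 = 0.5218141531

0.521814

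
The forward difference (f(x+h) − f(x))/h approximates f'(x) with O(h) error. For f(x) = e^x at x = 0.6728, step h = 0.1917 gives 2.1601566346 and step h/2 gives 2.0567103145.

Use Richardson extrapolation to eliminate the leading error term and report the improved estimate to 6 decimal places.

1.953264

Leading term ∝ h^1; use weight 2 = 2^1.
2×2.0567103145 = 4.1134206290; subtract 2.1601566346 → 1.9532639944
Divide by 2^1 − 1 = 1.
R = 1.9532639944/1 = 1.9532639944
Shift from A(h/2): −0.1034463201.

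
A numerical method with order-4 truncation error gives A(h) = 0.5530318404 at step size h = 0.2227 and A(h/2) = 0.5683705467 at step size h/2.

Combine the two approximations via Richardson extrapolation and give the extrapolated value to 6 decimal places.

0.569393

With r = 4 the leading error scales as h^4, so the weight is 2^4 = 16.
16·0.5683705467 = 9.0939287472; subtract 0.5530318404 → 8.5408969068
Extrapolated: 8.5408969068 / 15 = 0.5693931271
Correction |R − A(h/2)| = 1.023e-03; gap |A(h/2) − A(h)| = 1.534e-02.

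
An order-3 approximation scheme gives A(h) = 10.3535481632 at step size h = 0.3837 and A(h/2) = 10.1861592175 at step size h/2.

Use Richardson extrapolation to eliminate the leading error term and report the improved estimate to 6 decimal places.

r = 3, so 2^r = 8.
Top: 8(10.1861592175) − (10.3535481632) = 71.1357255768
Divide by 2^3 − 1 = 7.
Extrapolated: 71.1357255768 / 7 = 10.1622465110

10.162247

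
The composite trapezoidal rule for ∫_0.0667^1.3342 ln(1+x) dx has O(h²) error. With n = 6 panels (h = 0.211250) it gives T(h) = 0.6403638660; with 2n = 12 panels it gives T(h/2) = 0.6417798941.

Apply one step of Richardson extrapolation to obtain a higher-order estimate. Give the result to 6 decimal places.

r = 2: numerator weight 4, denominator 3.
Top: 4(0.6417798941) − (0.6403638660) = 1.9267557104
Divide by 2^2 − 1 = 3.
So the Richardson estimate is 0.6422519035.
Shift from A(h/2): +0.0004720094.

0.642252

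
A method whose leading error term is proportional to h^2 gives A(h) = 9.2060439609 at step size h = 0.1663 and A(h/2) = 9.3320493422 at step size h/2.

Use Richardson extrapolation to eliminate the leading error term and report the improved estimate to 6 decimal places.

9.374051

Error is O(h^2); halving h shrinks it by 2^2 = 4.
4×9.3320493422 − 9.2060439609 = 28.1221534079
Divide by 2^2 − 1 = 3.
Extrapolated: 28.1221534079 / 3 = 9.3740511360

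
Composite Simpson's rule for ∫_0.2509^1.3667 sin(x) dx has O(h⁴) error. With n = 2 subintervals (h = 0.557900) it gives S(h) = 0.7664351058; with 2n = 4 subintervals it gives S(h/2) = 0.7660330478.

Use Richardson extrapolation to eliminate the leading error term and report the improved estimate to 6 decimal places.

0.766006

Method order is 4; weight 2^4 = 16.
Difference of the inputs: 0.7660330478 − 0.7664351058 = -0.0004020580
Correction (A(h/2) − A(h))/(16 − 1) = (-0.0004020580)/15 = -0.0000268039
R = 0.7660330478 − 0.0000268039 = 0.7660062439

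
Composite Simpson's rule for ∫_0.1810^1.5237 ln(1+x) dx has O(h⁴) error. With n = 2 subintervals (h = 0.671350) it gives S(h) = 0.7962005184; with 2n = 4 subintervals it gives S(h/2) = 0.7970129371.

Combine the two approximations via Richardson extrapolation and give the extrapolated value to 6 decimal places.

0.797067

With r = 4 the leading error scales as h^4, so the weight is 2^4 = 16.
16*0.7970129371 − 0.7962005184 = 11.9560064752
Denominator 16 − 1 = 15.
Extrapolated: 11.9560064752 / 15 = 0.7970670983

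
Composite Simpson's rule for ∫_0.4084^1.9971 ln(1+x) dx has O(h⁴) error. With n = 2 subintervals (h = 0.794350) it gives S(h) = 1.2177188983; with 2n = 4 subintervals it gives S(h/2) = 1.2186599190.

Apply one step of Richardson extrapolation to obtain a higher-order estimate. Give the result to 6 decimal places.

1.218723

The method has order 4: 2^4 = 16.
16×1.2186599190 = 19.4985587040; 19.4985587040 − 1.2177188983 = 18.2808398057
Denominator 16 − 1 = 15.
Extrapolated: 18.2808398057 / 15 = 1.2187226537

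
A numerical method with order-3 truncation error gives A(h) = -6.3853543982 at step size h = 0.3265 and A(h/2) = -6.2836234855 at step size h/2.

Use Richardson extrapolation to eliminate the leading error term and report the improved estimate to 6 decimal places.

The method has order 3: 2^3 = 8.
8 × (-6.2836234855) − (-6.3853543982) = -43.8836334858
Denominator 8 − 1 = 7.
So the Richardson estimate is -6.2690904980.
Correction |R − A(h/2)| = 1.453e-02; gap |A(h/2) − A(h)| = 1.017e-01.

-6.269090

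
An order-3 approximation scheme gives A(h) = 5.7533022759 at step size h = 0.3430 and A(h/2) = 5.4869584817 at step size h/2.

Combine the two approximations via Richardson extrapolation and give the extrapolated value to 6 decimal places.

Method order is 3; weight 2^3 = 8.
Difference of the inputs: 5.4869584817 − 5.7533022759 = -0.2663437942
Correction (A(h/2) − A(h))/(8 − 1) = (-0.2663437942)/7 = -0.0380491135
R = A(h/2) + (A(h/2) − A(h))/7 = 5.4869584817 − 0.0380491135 = 5.4489093682
Gap between inputs: 2.663e-01; correction applied: −0.0380491135.

5.448909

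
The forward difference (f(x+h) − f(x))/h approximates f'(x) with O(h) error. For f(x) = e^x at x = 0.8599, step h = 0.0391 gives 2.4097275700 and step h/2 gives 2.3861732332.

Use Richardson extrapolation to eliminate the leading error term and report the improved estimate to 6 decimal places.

2.362619

Error is O(h^1); halving h shrinks it by 2^1 = 2.
Weighted: 4.7723464664 − 2.4097275700 = 2.3626188964
Divide by 2^1 − 1 = 1.
R = 2.3626188964/1 = 2.3626188964
Correction |R − A(h/2)| = 2.355e-02; gap |A(h/2) − A(h)| = 2.355e-02.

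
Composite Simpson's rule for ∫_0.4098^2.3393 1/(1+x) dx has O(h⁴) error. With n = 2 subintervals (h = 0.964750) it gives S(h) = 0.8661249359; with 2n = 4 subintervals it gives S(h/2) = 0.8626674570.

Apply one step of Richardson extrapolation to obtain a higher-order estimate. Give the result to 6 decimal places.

0.862437

r = 4: numerator weight 16, denominator 15.
16*0.8626674570 = 13.8026793120; 13.8026793120 − 0.8661249359 = 12.9365543761
Extrapolated: 12.9365543761 / 15 = 0.8624369584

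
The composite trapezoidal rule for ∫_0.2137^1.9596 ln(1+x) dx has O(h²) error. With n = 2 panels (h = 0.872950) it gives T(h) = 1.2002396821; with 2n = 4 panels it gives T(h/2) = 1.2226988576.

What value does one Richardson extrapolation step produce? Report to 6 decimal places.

Leading term ∝ h^2; use weight 4 = 2^2.
Weighted: 4.8907954304 − 1.2002396821 = 3.6905557483
Denominator 4 − 1 = 3.
So the Richardson estimate is 1.2301852494.

1.230185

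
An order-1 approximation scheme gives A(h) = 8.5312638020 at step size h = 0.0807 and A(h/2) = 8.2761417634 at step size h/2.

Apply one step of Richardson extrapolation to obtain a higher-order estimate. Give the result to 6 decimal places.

8.021020

Error is O(h^1); halving h shrinks it by 2^1 = 2.
2·8.2761417634 = 16.5522835268; 16.5522835268 − 8.5312638020 = 8.0210197248
(2·8.2761417634 − 8.5312638020)/(2 − 1) = 8.0210197248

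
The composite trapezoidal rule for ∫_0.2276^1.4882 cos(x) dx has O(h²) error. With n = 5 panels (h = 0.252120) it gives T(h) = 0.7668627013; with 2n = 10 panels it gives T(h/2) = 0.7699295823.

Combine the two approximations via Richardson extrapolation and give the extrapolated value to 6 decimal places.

The method has order 2: 2^2 = 4.
2^2·A(h/2) = 3.0797183292; minus A(h) gives 2.3128556279.
Denominator 4 − 1 = 3.
(4·0.7699295823 − 0.7668627013)/(4 − 1) = 0.7709518760

0.770952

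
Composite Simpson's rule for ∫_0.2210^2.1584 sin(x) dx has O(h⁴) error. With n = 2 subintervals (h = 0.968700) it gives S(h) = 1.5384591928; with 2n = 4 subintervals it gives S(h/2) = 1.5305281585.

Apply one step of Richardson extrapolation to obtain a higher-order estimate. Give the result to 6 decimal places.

1.529999

r = 4, so 2^r = 16.
16×1.5305281585 = 24.4884505360; subtract 1.5384591928 → 22.9499913432
Divide by 2^4 − 1 = 15.
22.9499913432 ÷ 15 = 1.5299994229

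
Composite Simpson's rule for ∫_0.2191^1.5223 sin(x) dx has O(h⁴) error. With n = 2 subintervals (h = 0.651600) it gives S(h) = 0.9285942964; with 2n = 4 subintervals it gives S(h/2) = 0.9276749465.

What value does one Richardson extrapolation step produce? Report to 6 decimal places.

With r = 4 the leading error scales as h^4, so the weight is 2^4 = 16.
Numerator 16×A(h/2) − A(h) = 16×0.9276749465 − 0.9285942964 = 13.9142048476
13.9142048476 ÷ 15 = 0.9276136565

0.927614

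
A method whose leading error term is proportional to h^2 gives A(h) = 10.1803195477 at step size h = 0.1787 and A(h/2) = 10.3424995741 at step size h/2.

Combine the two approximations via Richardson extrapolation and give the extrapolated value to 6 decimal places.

The method has order 2: 2^2 = 4.
Top: 4(10.3424995741) − (10.1803195477) = 31.1896787487
Denominator 4 − 1 = 3.
31.1896787487 ÷ 3 = 10.3965595829

10.396560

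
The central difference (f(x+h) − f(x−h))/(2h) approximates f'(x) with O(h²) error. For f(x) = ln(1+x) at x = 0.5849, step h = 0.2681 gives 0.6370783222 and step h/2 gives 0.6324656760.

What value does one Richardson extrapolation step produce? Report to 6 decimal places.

With r = 2 the leading error scales as h^2, so the weight is 2^2 = 4.
Difference of the inputs: 0.6324656760 − 0.6370783222 = -0.0046126462
Divide by 2^2 − 1 = 3: (-0.0046126462)/3 = -0.0015375487
R = A(h/2) + (A(h/2) − A(h))/3 = 0.6324656760 − 0.0015375487 = 0.6309281273

0.630928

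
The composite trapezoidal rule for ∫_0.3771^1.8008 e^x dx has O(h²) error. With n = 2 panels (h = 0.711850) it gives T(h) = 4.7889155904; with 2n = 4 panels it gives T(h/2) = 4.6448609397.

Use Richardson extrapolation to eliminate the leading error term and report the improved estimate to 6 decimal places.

r = 2, so 2^r = 4.
4×4.6448609397 − 4.7889155904 = 13.7905281684
R = 13.7905281684/3 = 4.5968427228
Shift from A(h/2): −0.0480182169.

4.596843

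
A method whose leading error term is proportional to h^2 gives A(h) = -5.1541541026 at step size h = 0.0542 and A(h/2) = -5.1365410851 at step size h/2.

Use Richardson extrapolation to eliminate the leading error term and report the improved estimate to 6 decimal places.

Order 2 gives 2^r = 4 and 2^r − 1 = 3.
Numerator 4·A(h/2) − A(h) = 4·(-5.1365410851) − (-5.1541541026) = -15.3920102378
Extrapolated: (-15.3920102378) / 3 = -5.1306700793
Shift from A(h/2): +0.0058710058.

-5.130670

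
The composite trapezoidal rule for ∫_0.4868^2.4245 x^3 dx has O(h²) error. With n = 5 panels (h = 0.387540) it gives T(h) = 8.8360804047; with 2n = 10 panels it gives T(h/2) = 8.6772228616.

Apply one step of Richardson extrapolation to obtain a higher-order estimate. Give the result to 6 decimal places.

8.624270

r = 2, so 2^r = 4.
4 × 8.6772228616 = 34.7088914464; subtract 8.8360804047 → 25.8728110417
25.8728110417 ÷ 3 = 8.6242703472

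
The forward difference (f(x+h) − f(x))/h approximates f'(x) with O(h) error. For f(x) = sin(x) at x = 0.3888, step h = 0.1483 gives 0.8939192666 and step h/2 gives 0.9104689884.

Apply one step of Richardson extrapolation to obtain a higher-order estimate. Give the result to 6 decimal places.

Leading term ∝ h^1; use weight 2 = 2^1.
Difference of the inputs: 0.9104689884 − 0.8939192666 = 0.0165497218
Divide by 2^1 − 1 = 1: 0.0165497218/1 = 0.0165497218
R = A(h/2) + (A(h/2) − A(h))/1 = 0.9104689884 + 0.0165497218 = 0.9270187102

0.927019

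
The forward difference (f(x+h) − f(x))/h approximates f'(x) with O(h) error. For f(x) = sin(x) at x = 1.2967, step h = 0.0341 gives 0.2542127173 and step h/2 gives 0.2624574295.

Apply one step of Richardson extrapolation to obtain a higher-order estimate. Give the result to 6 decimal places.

r = 1: numerator weight 2, denominator 1.
Weighted: 0.5249148590 − 0.2542127173 = 0.2707021417
(2·0.2624574295 − 0.2542127173)/(2 − 1) = 0.2707021417
Gap between inputs: 8.245e-03; correction applied: +0.0082447122.

0.270702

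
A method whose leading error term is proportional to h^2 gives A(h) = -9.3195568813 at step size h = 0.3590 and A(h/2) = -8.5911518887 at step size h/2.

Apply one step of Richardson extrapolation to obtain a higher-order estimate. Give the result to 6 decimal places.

-8.348350

The method has order 2: 2^2 = 4.
Weighted: (-34.3646075548) − (-9.3195568813) = -25.0450506735
Denominator 4 − 1 = 3.
So the Richardson estimate is -8.3483502245.
Shift from A(h/2): +0.2428016642.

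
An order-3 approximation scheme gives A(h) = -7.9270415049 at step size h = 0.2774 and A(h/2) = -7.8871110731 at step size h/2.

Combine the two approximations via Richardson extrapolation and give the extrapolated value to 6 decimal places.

With r = 3 the leading error scales as h^3, so the weight is 2^3 = 8.
Difference of the inputs: -7.8871110731 − (-7.9270415049) = 0.0399304318
Divide by 2^3 − 1 = 7: 0.0399304318/7 = 0.0057043474
R = -7.8871110731 + 0.0057043474 = -7.8814067257

-7.881407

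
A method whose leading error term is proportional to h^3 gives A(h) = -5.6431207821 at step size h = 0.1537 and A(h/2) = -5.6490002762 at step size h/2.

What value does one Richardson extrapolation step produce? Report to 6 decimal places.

-5.649840

Leading term ∝ h^3; use weight 8 = 2^3.
8*(-5.6490002762) = -45.1920022096; subtract (-5.6431207821) → -39.5488814275
(8*(-5.6490002762) − (-5.6431207821))/(8 − 1) = -5.6498402039
Gap between inputs: 5.879e-03; correction applied: −0.0008399277.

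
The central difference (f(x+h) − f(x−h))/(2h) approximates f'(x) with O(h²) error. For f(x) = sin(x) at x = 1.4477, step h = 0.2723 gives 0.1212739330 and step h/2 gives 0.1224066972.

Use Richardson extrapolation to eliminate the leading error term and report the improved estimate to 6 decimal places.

0.122784

Order 2 gives 2^r = 4 and 2^r − 1 = 3.
4*0.1224066972 − 0.1212739330 = 0.3683528558
R = 0.3683528558/3 = 0.1227842853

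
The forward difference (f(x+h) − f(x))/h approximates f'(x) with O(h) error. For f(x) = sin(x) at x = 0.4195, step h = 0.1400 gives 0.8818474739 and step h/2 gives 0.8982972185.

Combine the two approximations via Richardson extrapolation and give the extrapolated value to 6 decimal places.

Leading term ∝ h^1; use weight 2 = 2^1.
2^1·A(h/2) = 1.7965944370; minus A(h) gives 0.9147469631.
(2·0.8982972185 − 0.8818474739)/(2 − 1) = 0.9147469631

0.914747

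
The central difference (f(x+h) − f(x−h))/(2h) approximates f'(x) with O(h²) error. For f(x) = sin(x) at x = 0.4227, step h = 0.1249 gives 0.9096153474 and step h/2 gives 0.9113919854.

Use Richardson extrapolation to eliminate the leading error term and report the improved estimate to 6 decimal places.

0.911984

With r = 2 the leading error scales as h^2, so the weight is 2^2 = 4.
2^2×A(h/2) = 3.6455679416; minus A(h) gives 2.7359525942.
Divide by 2^2 − 1 = 3.
(4×0.9113919854 − 0.9096153474)/(4 − 1) = 0.9119841981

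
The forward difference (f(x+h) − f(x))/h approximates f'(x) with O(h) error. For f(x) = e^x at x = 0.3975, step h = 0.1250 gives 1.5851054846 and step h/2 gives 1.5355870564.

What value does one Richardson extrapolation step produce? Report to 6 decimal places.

r = 1: numerator weight 2, denominator 1.
Numerator 2*A(h/2) − A(h) = 2*1.5355870564 − 1.5851054846 = 1.4860686282
Denominator 2 − 1 = 1.
R = 1.4860686282/1 = 1.4860686282

1.486069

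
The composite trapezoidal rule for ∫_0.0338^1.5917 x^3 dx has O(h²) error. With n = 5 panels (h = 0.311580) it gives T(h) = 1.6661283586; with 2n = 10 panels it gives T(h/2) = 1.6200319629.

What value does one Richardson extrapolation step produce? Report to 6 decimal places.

1.604666

With r = 2 the leading error scales as h^2, so the weight is 2^2 = 4.
4·1.6200319629 = 6.4801278516; subtract 1.6661283586 → 4.8139994930
Divide by 2^2 − 1 = 3.
Result: 1.6046664977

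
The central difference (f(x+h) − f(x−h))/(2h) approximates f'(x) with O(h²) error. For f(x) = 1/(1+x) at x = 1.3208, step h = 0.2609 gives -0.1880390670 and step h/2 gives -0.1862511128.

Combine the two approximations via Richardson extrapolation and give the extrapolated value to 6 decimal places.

The method has order 2: 2^2 = 4.
Numerator 4·A(h/2) − A(h) = 4·(-0.1862511128) − (-0.1880390670) = -0.5569653842
(-0.5569653842) ÷ 3 = -0.1856551281
Correction |R − A(h/2)| = 5.960e-04; gap |A(h/2) − A(h)| = 1.788e-03.

-0.185655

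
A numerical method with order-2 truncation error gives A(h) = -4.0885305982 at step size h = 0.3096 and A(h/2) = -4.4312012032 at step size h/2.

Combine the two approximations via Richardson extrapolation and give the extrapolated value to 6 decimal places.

The method has order 2: 2^2 = 4.
2^2*A(h/2) = -17.7248048128; minus A(h) gives -13.6362742146.
Divide by 2^2 − 1 = 3.
Extrapolated: (-13.6362742146) / 3 = -4.5454247382
Shift from A(h/2): −0.1142235350.

-4.545425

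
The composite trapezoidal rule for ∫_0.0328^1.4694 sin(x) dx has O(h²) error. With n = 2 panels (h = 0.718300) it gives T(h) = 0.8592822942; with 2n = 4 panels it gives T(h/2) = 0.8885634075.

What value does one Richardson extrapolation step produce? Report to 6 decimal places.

0.898324

Order 2 gives 2^r = 4 and 2^r − 1 = 3.
A(h/2) − A(h) = 0.8885634075 − 0.8592822942 = 0.0292811133
Divide by 2^2 − 1 = 3: 0.0292811133/3 = 0.0097603711
R = A(h/2) + (A(h/2) − A(h))/3 = 0.8885634075 + 0.0097603711 = 0.8983237786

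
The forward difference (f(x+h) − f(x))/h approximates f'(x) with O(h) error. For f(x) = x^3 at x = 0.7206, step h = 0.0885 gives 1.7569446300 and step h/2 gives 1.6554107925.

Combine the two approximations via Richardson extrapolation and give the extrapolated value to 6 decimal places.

r = 1: numerator weight 2, denominator 1.
Numerator 2·A(h/2) − A(h) = 2·1.6554107925 − 1.7569446300 = 1.5538769550
Denominator 2 − 1 = 1.
R = 1.5538769550/1 = 1.5538769550

1.553877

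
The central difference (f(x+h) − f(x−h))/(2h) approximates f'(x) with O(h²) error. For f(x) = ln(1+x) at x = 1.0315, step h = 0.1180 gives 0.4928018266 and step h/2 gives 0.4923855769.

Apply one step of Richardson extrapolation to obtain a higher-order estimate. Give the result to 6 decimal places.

0.492247

Order 2 gives 2^r = 4 and 2^r − 1 = 3.
4×0.4923855769 − 0.4928018266 = 1.4767404810
Divide by 2^2 − 1 = 3.
R = 1.4767404810/3 = 0.4922468270
Shift from A(h/2): −0.0001387499.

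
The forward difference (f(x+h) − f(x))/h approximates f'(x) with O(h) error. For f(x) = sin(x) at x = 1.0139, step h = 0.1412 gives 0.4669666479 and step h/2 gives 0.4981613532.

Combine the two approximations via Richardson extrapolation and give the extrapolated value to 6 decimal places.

0.529356

Error is O(h^1); halving h shrinks it by 2^1 = 2.
2 × 0.4981613532 = 0.9963227064; subtract 0.4669666479 → 0.5293560585
(2 × 0.4981613532 − 0.4669666479)/(2 − 1) = 0.5293560585
Gap between inputs: 3.119e-02; correction applied: +0.0311947053.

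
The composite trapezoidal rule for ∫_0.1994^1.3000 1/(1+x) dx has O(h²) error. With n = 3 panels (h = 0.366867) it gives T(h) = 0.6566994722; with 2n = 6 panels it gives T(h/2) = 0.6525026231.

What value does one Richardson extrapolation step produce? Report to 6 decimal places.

Order 2 gives 2^r = 4 and 2^r − 1 = 3.
2^2×A(h/2) = 2.6100104924; minus A(h) gives 1.9533110202.
Divide by 2^2 − 1 = 3.
Extrapolated: 1.9533110202 / 3 = 0.6511036734

0.651104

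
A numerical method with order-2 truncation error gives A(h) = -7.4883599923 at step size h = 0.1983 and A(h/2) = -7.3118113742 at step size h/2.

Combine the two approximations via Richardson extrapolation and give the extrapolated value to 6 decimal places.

-7.252962

With r = 2 the leading error scales as h^2, so the weight is 2^2 = 4.
2^2*A(h/2) = -29.2472454968; minus A(h) gives -21.7588855045.
(4*(-7.3118113742) − (-7.4883599923))/(4 − 1) = -7.2529618348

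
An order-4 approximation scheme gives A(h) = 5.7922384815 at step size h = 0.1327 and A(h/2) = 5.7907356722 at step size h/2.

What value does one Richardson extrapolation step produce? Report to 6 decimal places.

Leading term ∝ h^4; use weight 16 = 2^4.
2^4 × A(h/2) = 92.6517707552; minus A(h) gives 86.8595322737.
Denominator 16 − 1 = 15.
R = 86.8595322737/15 = 5.7906354849

5.790635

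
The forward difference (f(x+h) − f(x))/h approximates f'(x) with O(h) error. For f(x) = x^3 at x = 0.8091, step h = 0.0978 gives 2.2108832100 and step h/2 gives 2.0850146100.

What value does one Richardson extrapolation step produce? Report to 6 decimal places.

1.959146

r = 1: numerator weight 2, denominator 1.
2 × 2.0850146100 = 4.1700292200; subtract 2.2108832100 → 1.9591460100
Denominator 2 − 1 = 1.
So the Richardson estimate is 1.9591460100.
Shift from A(h/2): −0.1258686000.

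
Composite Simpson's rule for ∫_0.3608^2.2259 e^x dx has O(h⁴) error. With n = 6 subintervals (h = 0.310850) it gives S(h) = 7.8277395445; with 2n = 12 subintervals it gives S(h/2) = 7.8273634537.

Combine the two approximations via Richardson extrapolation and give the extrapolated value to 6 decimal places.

Error is O(h^4); halving h shrinks it by 2^4 = 16.
Weighted: 125.2378152592 − 7.8277395445 = 117.4100757147
Divide by 2^4 − 1 = 15.
(16*7.8273634537 − 7.8277395445)/(16 − 1) = 7.8273383810
Shift from A(h/2): −0.0000250727.

7.827338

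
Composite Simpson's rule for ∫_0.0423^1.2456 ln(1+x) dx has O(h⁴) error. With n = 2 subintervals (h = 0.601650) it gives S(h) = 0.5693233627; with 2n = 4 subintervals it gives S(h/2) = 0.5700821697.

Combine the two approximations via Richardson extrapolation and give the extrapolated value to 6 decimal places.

0.570133

r = 4: numerator weight 16, denominator 15.
16 × 0.5700821697 = 9.1213147152; subtract 0.5693233627 → 8.5519913525
(16 × 0.5700821697 − 0.5693233627)/(16 − 1) = 0.5701327568
Shift from A(h/2): +0.0000505871.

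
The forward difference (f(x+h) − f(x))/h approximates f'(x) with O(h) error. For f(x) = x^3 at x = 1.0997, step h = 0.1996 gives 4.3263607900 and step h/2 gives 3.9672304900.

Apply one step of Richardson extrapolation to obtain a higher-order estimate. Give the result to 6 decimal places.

3.608100

Error is O(h^1); halving h shrinks it by 2^1 = 2.
Numerator 2 × A(h/2) − A(h) = 2 × 3.9672304900 − 4.3263607900 = 3.6081001900
Divide by 2^1 − 1 = 1.
(2 × 3.9672304900 − 4.3263607900)/(2 − 1) = 3.6081001900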